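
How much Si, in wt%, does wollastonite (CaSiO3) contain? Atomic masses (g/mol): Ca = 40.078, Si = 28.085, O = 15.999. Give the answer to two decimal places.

24.18 wt%

Formula mass = 1·40.078 + 1·28.085 + 3·15.999 = 116.160 g/mol, of which 28.085 g is Si.
So Si makes up 28.085/116.160 = 0.2418 of the mass, i.e. 24.18%.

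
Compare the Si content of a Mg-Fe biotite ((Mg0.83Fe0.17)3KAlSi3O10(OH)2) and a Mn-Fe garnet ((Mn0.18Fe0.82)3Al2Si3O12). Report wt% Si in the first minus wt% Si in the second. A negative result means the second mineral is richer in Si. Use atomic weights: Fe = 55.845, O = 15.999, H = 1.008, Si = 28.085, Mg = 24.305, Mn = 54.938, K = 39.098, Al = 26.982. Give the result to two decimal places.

First mineral: 84.255 g Si in 433.339 g formula = 19.44 wt% Si.
Second mineral: 84.255 g Si in 497.252 g formula = 16.94 wt% Si.
19.44% − 16.94% gives a difference of 2.50 percentage points.

2.50 percentage points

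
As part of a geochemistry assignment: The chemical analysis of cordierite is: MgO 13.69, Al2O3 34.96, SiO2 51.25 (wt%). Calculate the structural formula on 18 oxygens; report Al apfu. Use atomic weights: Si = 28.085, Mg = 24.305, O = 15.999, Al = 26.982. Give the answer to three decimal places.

4.015 Al apfu

13.69 wt% MgO ÷ 40.304 g/mol = 0.33967 mol, giving 0.33967 Mg and 0.33967 O.
34.96 wt% Al2O3 ÷ 101.961 g/mol = 0.34288 mol, giving 0.68576 Al and 1.02864 O.
51.25 wt% SiO2 ÷ 60.083 g/mol = 0.85299 mol, giving 0.85299 Si and 1.70598 O.
Oxygen sums to 3.07429; scaling by 18/3.07429 = 5.85501 puts the formula on 18 O.
Al: 0.68576 × 5.85501 = 4.015 atoms per formula unit.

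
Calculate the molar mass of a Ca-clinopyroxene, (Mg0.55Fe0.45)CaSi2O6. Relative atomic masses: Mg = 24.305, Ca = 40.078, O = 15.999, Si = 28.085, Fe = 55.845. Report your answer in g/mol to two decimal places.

The formula mass is the sum 0.55*24.305 + 0.45*55.845 + 1*40.078 + 2*28.085 + 6*15.999.

230.74 g/mol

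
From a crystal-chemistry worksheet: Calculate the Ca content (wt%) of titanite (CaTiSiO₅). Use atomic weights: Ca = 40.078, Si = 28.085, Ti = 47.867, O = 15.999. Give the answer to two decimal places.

20.45 wt%

Molar mass of CaTiSiO₅: 1*40.078 + 1*47.867 + 1*28.085 + 5*15.999 = 196.025 g/mol.
Mass of Ca per formula unit: 1 × 40.078 = 40.078 g.
Weight fraction Ca = 40.078 / 196.025 = 0.2045.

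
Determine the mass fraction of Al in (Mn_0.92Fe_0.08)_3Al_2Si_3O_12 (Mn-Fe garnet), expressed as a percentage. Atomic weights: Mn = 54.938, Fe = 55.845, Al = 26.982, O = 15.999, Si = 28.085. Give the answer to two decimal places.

10.90 mass %

Molar mass of (Mn_0.92Fe_0.08)_3Al_2Si_3O_12: 2.76·54.938 + 0.24·55.845 + 2·26.982 + 3·28.085 + 12·15.999 = 495.239 g/mol.
Mass of Al per formula unit: 2 × 26.982 = 53.964 g.
Weight fraction Al = 53.964 / 495.239 = 0.1090.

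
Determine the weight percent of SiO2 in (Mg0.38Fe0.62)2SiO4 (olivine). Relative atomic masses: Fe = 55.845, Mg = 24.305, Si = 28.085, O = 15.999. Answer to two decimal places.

M((Mg0.38Fe0.62)2SiO4) = 179.801 g/mol; M(SiO2) = 60.083 g/mol.
Moles SiO2 per formula unit = 1 Si ÷ 1 = 1.0000.
SiO2 fraction = (1.0000 × 60.083) / 179.801 = 60.083/179.801 = 0.3342.

33.42 wt%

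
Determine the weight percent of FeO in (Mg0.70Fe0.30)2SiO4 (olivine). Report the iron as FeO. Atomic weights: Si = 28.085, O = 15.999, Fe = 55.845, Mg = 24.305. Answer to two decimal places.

M((Mg0.70Fe0.30)2SiO4) = 159.615 g/mol; M(FeO) = 71.844 g/mol.
Moles FeO per formula unit = 0.60 Fe ÷ 1 = 0.6000.
FeO fraction = (0.6000 × 71.844) / 159.615 = 43.106/159.615 = 0.2701.

27.01 wt%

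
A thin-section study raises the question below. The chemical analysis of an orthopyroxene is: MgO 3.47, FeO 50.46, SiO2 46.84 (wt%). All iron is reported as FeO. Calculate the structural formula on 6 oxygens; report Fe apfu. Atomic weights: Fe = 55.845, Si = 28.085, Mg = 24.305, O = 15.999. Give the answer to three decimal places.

1.795 Fe apfu

MgO: 3.47/40.304 = 0.08610 mol → 0.08610 mol Mg, 0.08610 mol O.
FeO: 50.46/71.844 = 0.70236 mol → 0.70236 mol Fe, 0.70236 mol O.
SiO2: 46.84/60.083 = 0.77959 mol → 0.77959 mol Si, 1.55918 mol O.
Total oxygen = 2.34764 mol. Normalization factor = 6/2.34764 = 2.55576.
Fe per 6 O = 0.70236 × 2.55576 = 1.795.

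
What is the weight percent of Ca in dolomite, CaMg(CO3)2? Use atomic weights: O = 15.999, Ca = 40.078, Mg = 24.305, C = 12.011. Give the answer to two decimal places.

Molar mass of CaMg(CO3)2: 1*40.078 + 1*24.305 + 2*12.011 + 6*15.999 = 184.399 g/mol.
Mass of Ca per formula unit: 1 × 40.078 = 40.078 g.
Weight fraction Ca = 40.078 / 184.399 = 0.2173.

21.73 wt%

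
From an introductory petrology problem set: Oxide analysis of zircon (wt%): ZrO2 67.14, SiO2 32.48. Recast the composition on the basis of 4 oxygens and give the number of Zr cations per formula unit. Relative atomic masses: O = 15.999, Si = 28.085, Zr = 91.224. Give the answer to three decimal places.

1.004 Zr apfu

67.14 wt% ZrO2 ÷ 123.222 g/mol = 0.54487 mol, giving 0.54487 Zr and 1.08974 O.
32.48 wt% SiO2 ÷ 60.083 g/mol = 0.54059 mol, giving 0.54059 Si and 1.08118 O.
Oxygen sums to 2.17092; scaling by 4/2.17092 = 1.84254 puts the formula on 4 O.
Zr: 0.54487 × 1.84254 = 1.004 atoms per formula unit.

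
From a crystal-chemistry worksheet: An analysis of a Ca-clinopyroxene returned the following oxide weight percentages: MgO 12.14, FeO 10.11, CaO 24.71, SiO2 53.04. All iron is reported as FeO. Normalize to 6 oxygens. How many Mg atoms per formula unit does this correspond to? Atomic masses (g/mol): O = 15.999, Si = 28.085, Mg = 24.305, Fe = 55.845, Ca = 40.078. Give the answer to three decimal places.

0.682 Mg apfu

MgO: 12.14/40.304 = 0.30121 mol → 0.30121 mol Mg, 0.30121 mol O.
FeO: 10.11/71.844 = 0.14072 mol → 0.14072 mol Fe, 0.14072 mol O.
CaO: 24.71/56.077 = 0.44064 mol → 0.44064 mol Ca, 0.44064 mol O.
SiO2: 53.04/60.083 = 0.88278 mol → 0.88278 mol Si, 1.76556 mol O.
Total oxygen = 2.64813 mol. Normalization factor = 6/2.64813 = 2.26575.
Mg per 6 O = 0.30121 × 2.26575 = 0.682.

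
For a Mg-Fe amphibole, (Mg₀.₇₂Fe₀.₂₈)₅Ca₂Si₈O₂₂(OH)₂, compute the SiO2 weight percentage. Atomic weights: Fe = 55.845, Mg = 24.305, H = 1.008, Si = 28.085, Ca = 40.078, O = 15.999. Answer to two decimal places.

Formula mass = 856.509 g/mol.
8 Si → 8.0000 mol SiO2 per formula unit; M(SiO2) = 60.083, so SiO2 mass = 480.664 g.
480.664/856.509 × 100 = 56.12 wt%.

56.12 wt%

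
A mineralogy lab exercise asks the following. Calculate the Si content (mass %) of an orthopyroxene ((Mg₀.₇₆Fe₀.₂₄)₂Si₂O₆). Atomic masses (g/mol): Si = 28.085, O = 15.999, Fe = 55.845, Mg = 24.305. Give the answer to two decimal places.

Molar mass of (Mg₀.₇₆Fe₀.₂₄)₂Si₂O₆: 1.52×24.305 + 0.48×55.845 + 2×28.085 + 6×15.999 = 215.913 g/mol.
Mass of Si per formula unit: 2 × 28.085 = 56.170 g.
Weight fraction Si = 56.170 / 215.913 = 0.2602.

26.02 mass %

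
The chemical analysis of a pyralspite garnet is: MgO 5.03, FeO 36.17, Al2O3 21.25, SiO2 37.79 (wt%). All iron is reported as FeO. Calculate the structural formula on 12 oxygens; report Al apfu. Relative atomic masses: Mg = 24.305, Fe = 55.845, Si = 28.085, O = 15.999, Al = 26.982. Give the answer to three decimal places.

MgO (M=40.304): mol = 0.12480; Mg = 0.12480, O = 0.12480.
FeO (M=71.844): mol = 0.50345; Fe = 0.50345, O = 0.50345.
Al2O3 (M=101.961): mol = 0.20841; Al = 0.41682, O = 0.62523.
SiO2 (M=60.083): mol = 0.62896; Si = 0.62896, O = 1.25792.
ΣO = 2.51140; factor = 12/ΣO = 4.77821.
Al apfu = 0.41682 × 4.77821 = 1.992.

1.992 Al apfu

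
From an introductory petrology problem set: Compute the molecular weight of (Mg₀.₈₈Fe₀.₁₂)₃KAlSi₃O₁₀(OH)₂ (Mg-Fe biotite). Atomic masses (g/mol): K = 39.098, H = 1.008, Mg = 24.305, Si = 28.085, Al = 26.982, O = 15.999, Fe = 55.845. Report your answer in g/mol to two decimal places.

The formula mass is the sum 2.64*24.305 + 0.36*55.845 + 1*39.098 + 1*26.982 + 3*28.085 + 12*15.999 + 2*1.008.

428.61 g/mol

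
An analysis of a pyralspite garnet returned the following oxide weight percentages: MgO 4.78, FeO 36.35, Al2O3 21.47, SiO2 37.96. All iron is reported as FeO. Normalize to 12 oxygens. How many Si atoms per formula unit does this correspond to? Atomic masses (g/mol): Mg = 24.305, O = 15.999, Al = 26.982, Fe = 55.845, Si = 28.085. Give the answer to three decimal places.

3.009 Si apfu

MgO: 4.78/40.304 = 0.11860 mol → 0.11860 mol Mg, 0.11860 mol O.
FeO: 36.35/71.844 = 0.50596 mol → 0.50596 mol Fe, 0.50596 mol O.
Al2O3: 21.47/101.961 = 0.21057 mol → 0.42114 mol Al, 0.63171 mol O.
SiO2: 37.96/60.083 = 0.63179 mol → 0.63179 mol Si, 1.26358 mol O.
Total oxygen = 2.51985 mol. Normalization factor = 12/2.51985 = 4.76219.
Si per 12 O = 0.63179 × 4.76219 = 3.009.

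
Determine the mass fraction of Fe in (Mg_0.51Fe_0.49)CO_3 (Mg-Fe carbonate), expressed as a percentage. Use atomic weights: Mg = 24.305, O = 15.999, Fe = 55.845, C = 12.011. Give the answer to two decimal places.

Formula mass = 0.51*24.305 + 0.49*55.845 + 1*12.011 + 3*15.999 = 99.768 g/mol, of which 27.364 g is Fe.
So Fe makes up 27.364/99.768 = 0.2743 of the mass, i.e. 27.43%.

27.43 mass %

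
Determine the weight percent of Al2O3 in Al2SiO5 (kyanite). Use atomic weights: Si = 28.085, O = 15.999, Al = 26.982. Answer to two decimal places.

Formula mass = 162.044 g/mol.
2 Al → 1.0000 mol Al2O3 per formula unit; M(Al2O3) = 101.961, so Al2O3 mass = 101.961 g.
101.961/162.044 × 100 = 62.92 wt%.

62.92 wt%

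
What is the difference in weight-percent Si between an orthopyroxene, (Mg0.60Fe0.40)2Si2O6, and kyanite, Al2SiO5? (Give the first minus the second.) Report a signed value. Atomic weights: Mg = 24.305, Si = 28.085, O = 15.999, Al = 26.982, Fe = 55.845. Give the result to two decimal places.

7.52 percentage points

M((Mg0.60Fe0.40)2Si2O6) = 226.006 g/mol, so wt% Si = 56.170/226.006 × 100 = 24.85%.
M(Al2SiO5) = 162.044 g/mol, so wt% Si = 28.085/162.044 × 100 = 17.33%.
24.85 − 17.33 = 7.52 pp.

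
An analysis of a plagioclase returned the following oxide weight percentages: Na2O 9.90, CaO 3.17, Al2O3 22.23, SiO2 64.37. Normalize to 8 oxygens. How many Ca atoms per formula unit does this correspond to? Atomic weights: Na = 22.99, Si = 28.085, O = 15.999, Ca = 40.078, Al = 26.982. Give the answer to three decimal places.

0.150 Ca apfu

Na2O: 9.90/61.979 = 0.15973 mol → 0.31946 mol Na, 0.15973 mol O.
CaO: 3.17/56.077 = 0.05653 mol → 0.05653 mol Ca, 0.05653 mol O.
Al2O3: 22.23/101.961 = 0.21802 mol → 0.43604 mol Al, 0.65406 mol O.
SiO2: 64.37/60.083 = 1.07135 mol → 1.07135 mol Si, 2.14270 mol O.
Total oxygen = 3.01302 mol. Normalization factor = 8/3.01302 = 2.65514.
Ca per 8 O = 0.05653 × 2.65514 = 0.150.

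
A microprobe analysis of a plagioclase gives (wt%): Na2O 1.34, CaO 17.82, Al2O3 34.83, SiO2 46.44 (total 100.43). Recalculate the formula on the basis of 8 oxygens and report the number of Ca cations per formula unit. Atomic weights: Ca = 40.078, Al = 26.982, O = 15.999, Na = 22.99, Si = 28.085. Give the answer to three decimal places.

0.874 Ca apfu

1.34 wt% Na2O ÷ 61.979 g/mol = 0.02162 mol, giving 0.04324 Na and 0.02162 O.
17.82 wt% CaO ÷ 56.077 g/mol = 0.31778 mol, giving 0.31778 Ca and 0.31778 O.
34.83 wt% Al2O3 ÷ 101.961 g/mol = 0.34160 mol, giving 0.68320 Al and 1.02480 O.
46.44 wt% SiO2 ÷ 60.083 g/mol = 0.77293 mol, giving 0.77293 Si and 1.54586 O.
Oxygen sums to 2.91006; scaling by 8/2.91006 = 2.74908 puts the formula on 8 O.
Ca: 0.31778 × 2.74908 = 0.874 atoms per formula unit.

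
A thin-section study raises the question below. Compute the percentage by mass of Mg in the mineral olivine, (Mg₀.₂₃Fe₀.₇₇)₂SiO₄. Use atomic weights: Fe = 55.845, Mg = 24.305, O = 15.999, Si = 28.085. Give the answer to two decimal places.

Molar mass of (Mg₀.₂₃Fe₀.₇₇)₂SiO₄: 0.46·24.305 + 1.54·55.845 + 1·28.085 + 4·15.999 = 189.263 g/mol.
Mass of Mg per formula unit: 0.46 × 24.305 = 11.180 g.
Weight fraction Mg = 11.180 / 189.263 = 0.0591.

5.91 weight percent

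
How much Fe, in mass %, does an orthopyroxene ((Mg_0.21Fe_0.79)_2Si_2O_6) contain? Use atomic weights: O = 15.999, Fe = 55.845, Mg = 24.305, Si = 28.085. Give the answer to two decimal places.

M((Mg_0.21Fe_0.79)_2Si_2O_6) = 250.607 g/mol.
Fe contributes 1.58 × 55.845 = 88.235 g per mole.
88.235/250.607 = 0.3521 → 35.21%.

35.21 mass %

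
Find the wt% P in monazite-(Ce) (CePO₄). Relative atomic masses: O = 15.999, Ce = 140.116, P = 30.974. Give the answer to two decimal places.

13.18 mass %

Formula mass = 1*140.116 + 1*30.974 + 4*15.999 = 235.086 g/mol, of which 30.974 g is P.
So P makes up 30.974/235.086 = 0.1318 of the mass, i.e. 13.18%.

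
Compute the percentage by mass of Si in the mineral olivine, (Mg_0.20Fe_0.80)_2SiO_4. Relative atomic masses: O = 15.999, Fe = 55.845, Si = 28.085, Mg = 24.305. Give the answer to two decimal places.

14.69 wt%

Molar mass of (Mg_0.20Fe_0.80)_2SiO_4: 0.40·24.305 + 1.60·55.845 + 1·28.085 + 4·15.999 = 191.155 g/mol.
Mass of Si per formula unit: 1 × 28.085 = 28.085 g.
Weight fraction Si = 28.085 / 191.155 = 0.1469.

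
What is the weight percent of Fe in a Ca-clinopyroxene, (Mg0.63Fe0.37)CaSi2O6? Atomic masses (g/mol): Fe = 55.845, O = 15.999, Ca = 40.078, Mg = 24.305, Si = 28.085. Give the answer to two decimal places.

9.05 wt%

M((Mg0.63Fe0.37)CaSi2O6) = 228.217 g/mol.
Fe contributes 0.37 × 55.845 = 20.663 g per mole.
20.663/228.217 = 0.0905 → 9.05%.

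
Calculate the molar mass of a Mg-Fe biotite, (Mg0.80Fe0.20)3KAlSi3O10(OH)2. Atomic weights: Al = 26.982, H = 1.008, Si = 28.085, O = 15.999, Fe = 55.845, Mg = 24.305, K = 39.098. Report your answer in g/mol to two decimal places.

The formula mass is the sum 2.40×24.305 + 0.60×55.845 + 1×39.098 + 1×26.982 + 3×28.085 + 12×15.999 + 2×1.008.

436.18 g/mol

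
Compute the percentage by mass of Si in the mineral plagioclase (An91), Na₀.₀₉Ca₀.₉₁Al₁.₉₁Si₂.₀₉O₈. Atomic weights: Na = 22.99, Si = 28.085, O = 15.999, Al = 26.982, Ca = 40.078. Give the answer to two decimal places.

Molar mass of Na₀.₀₉Ca₀.₉₁Al₁.₉₁Si₂.₀₉O₈: 0.09·22.99 + 0.91·40.078 + 1.91·26.982 + 2.09·28.085 + 8·15.999 = 276.765 g/mol.
Mass of Si per formula unit: 2.09 × 28.085 = 58.698 g.
Weight fraction Si = 58.698 / 276.765 = 0.2121.

21.21 mass %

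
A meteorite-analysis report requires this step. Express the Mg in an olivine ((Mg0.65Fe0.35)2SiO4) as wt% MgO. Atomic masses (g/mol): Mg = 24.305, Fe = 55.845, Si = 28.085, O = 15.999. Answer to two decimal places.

M((Mg0.65Fe0.35)2SiO4) = 162.769 g/mol; M(MgO) = 40.304 g/mol.
Moles MgO per formula unit = 1.30 Mg ÷ 1 = 1.3000.
MgO fraction = (1.3000 × 40.304) / 162.769 = 52.395/162.769 = 0.3219.

32.19 wt%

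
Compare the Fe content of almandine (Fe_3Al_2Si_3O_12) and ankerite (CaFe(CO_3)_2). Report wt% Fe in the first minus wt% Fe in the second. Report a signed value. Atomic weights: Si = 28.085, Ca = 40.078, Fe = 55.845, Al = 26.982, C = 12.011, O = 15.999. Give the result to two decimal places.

M(Fe_3Al_2Si_3O_12) = 497.742 g/mol, so wt% Fe = 167.535/497.742 × 100 = 33.66%.
M(CaFe(CO_3)_2) = 215.939 g/mol, so wt% Fe = 55.845/215.939 × 100 = 25.86%.
33.66 − 25.86 = 7.80 pp.

7.80 percentage points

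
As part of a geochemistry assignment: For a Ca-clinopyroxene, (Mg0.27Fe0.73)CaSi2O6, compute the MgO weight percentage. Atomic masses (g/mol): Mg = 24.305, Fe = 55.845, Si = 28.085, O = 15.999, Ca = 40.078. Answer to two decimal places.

4.54 wt%

M((Mg0.27Fe0.73)CaSi2O6) = 239.571 g/mol; M(MgO) = 40.304 g/mol.
Moles MgO per formula unit = 0.27 Mg ÷ 1 = 0.2700.
MgO fraction = (0.2700 × 40.304) / 239.571 = 10.882/239.571 = 0.0454.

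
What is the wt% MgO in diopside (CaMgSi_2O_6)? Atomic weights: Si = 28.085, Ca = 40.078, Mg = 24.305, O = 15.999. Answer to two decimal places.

Molar mass of CaMgSi_2O_6 = 1·40.078 + 1·24.305 + 2·28.085 + 6·15.999 = 216.547 g/mol.
Each formula unit contains 1 Mg, equivalent to 1/1 = 1.0000 mol MgO.
M(MgO) = 1×24.305 + 1×15.999 = 40.304 g/mol.
Mass of MgO per formula unit = 1.0000 × 40.304 = 40.304 g.
MgO wt% = 40.304 / 216.547 × 100 = 18.61%.

18.61 wt%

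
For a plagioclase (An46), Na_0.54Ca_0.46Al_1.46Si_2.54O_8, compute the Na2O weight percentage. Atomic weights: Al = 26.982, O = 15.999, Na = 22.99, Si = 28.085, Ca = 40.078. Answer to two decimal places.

6.21 wt%

Molar mass of Na_0.54Ca_0.46Al_1.46Si_2.54O_8 = 0.54*22.99 + 0.46*40.078 + 1.46*26.982 + 2.54*28.085 + 8*15.999 = 269.572 g/mol.
Each formula unit contains 0.54 Na, equivalent to 0.54/2 = 0.2700 mol Na2O.
M(Na2O) = 2×22.99 + 1×15.999 = 61.979 g/mol.
Mass of Na2O per formula unit = 0.2700 × 61.979 = 16.734 g.
Na2O wt% = 16.734 / 269.572 × 100 = 6.21%.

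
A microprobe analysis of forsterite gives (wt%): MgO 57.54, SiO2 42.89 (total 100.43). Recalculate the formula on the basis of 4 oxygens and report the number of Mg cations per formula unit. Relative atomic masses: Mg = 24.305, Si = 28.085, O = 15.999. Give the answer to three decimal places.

57.54 wt% MgO ÷ 40.304 g/mol = 1.42765 mol, giving 1.42765 Mg and 1.42765 O.
42.89 wt% SiO2 ÷ 60.083 g/mol = 0.71385 mol, giving 0.71385 Si and 1.42770 O.
Oxygen sums to 2.85535; scaling by 4/2.85535 = 1.40088 puts the formula on 4 O.
Mg: 1.42765 × 1.40088 = 2.000 atoms per formula unit.

2.000 Mg apfu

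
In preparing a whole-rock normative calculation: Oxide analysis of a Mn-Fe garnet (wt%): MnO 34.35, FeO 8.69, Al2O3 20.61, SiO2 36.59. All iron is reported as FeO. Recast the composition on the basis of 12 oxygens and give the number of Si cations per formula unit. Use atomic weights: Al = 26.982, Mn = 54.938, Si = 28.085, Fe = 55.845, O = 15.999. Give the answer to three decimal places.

34.35 wt% MnO ÷ 70.937 g/mol = 0.48423 mol, giving 0.48423 Mn and 0.48423 O.
8.69 wt% FeO ÷ 71.844 g/mol = 0.12096 mol, giving 0.12096 Fe and 0.12096 O.
20.61 wt% Al2O3 ÷ 101.961 g/mol = 0.20214 mol, giving 0.40428 Al and 0.60642 O.
36.59 wt% SiO2 ÷ 60.083 g/mol = 0.60899 mol, giving 0.60899 Si and 1.21798 O.
Oxygen sums to 2.42959; scaling by 12/2.42959 = 4.93910 puts the formula on 12 O.
Si: 0.60899 × 4.93910 = 3.008 atoms per formula unit.

3.008 Si apfu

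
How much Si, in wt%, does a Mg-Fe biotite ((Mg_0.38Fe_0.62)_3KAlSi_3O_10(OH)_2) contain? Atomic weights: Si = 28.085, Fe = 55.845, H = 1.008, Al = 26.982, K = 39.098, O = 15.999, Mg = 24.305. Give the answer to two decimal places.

M((Mg_0.38Fe_0.62)_3KAlSi_3O_10(OH)_2) = 475.918 g/mol.
Si contributes 3 × 28.085 = 84.255 g per mole.
84.255/475.918 = 0.1770 → 17.70%.

17.70 wt%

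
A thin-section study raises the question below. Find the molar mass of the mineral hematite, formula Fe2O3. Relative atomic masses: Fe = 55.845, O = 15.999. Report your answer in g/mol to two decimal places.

159.69 g/mol

M = 2*55.845 + 3*15.999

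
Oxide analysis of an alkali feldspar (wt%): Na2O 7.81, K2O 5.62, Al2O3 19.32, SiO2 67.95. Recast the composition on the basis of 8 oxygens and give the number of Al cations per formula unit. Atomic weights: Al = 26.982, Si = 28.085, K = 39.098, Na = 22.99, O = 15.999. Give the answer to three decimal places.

1.005 Al apfu

Na2O (M=61.979): mol = 0.12601; Na = 0.25202, O = 0.12601.
K2O (M=94.195): mol = 0.05966; K = 0.11932, O = 0.05966.
Al2O3 (M=101.961): mol = 0.18948; Al = 0.37896, O = 0.56844.
SiO2 (M=60.083): mol = 1.13094; Si = 1.13094, O = 2.26188.
ΣO = 3.01599; factor = 8/ΣO = 2.65253.
Al apfu = 0.37896 × 2.65253 = 1.005.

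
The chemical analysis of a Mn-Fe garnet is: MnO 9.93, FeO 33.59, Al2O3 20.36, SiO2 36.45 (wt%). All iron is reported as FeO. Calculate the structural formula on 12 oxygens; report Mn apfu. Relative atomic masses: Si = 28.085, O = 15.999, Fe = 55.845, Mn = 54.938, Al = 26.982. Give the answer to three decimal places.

0.694 Mn apfu

MnO (M=70.937): mol = 0.13998; Mn = 0.13998, O = 0.13998.
FeO (M=71.844): mol = 0.46754; Fe = 0.46754, O = 0.46754.
Al2O3 (M=101.961): mol = 0.19968; Al = 0.39936, O = 0.59904.
SiO2 (M=60.083): mol = 0.60666; Si = 0.60666, O = 1.21332.
ΣO = 2.41988; factor = 12/ΣO = 4.95892.
Mn apfu = 0.13998 × 4.95892 = 0.694.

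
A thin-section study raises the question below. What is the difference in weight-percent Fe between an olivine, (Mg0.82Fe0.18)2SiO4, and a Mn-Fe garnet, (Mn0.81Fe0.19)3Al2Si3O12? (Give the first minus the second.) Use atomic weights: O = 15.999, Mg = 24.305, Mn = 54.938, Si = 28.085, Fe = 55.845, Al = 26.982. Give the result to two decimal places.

M((Mg0.82Fe0.18)2SiO4) = 152.045 g/mol, so wt% Fe = 20.104/152.045 × 100 = 13.22%.
M((Mn0.81Fe0.19)3Al2Si3O12) = 495.538 g/mol, so wt% Fe = 31.832/495.538 × 100 = 6.42%.
13.22 − 6.42 = 6.80 pp.

6.80 percentage points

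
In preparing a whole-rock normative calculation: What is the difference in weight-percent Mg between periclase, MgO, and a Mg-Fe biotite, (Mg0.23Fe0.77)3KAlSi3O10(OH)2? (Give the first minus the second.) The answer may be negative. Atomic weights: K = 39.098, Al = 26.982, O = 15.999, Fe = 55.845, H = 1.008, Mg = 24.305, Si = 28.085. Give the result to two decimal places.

M(MgO) = 40.304 g/mol, so wt% Mg = 24.305/40.304 × 100 = 60.30%.
M((Mg0.23Fe0.77)3KAlSi3O10(OH)2) = 490.111 g/mol, so wt% Mg = 16.770/490.111 × 100 = 3.42%.
60.30 − 3.42 = 56.88 pp.

56.88 percentage points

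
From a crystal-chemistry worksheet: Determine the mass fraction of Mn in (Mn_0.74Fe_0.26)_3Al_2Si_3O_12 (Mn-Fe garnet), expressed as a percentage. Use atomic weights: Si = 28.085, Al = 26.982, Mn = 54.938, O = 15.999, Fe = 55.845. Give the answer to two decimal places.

24.60 wt%

Molar mass of (Mn_0.74Fe_0.26)_3Al_2Si_3O_12: 2.22*54.938 + 0.78*55.845 + 2*26.982 + 3*28.085 + 12*15.999 = 495.728 g/mol.
Mass of Mn per formula unit: 2.22 × 54.938 = 121.962 g.
Weight fraction Mn = 121.962 / 495.728 = 0.2460.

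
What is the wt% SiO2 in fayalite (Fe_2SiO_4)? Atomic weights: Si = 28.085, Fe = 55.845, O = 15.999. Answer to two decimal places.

M(Fe_2SiO_4) = 203.771 g/mol; M(SiO2) = 60.083 g/mol.
Moles SiO2 per formula unit = 1 Si ÷ 1 = 1.0000.
SiO2 fraction = (1.0000 × 60.083) / 203.771 = 60.083/203.771 = 0.2949.

29.49 wt%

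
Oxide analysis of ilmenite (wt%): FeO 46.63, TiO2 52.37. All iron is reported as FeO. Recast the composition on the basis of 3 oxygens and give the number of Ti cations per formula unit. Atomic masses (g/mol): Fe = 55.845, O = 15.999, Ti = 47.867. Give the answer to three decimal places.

1.003 Ti apfu

FeO (M=71.844): mol = 0.64905; Fe = 0.64905, O = 0.64905.
TiO2 (M=79.865): mol = 0.65573; Ti = 0.65573, O = 1.31146.
ΣO = 1.96051; factor = 3/ΣO = 1.53021.
Ti apfu = 0.65573 × 1.53021 = 1.003.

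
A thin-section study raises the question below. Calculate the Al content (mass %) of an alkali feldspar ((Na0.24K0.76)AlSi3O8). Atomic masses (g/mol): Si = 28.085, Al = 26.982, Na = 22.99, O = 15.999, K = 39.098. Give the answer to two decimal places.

9.83 mass %

Molar mass of (Na0.24K0.76)AlSi3O8: 0.24·22.99 + 0.76·39.098 + 1·26.982 + 3·28.085 + 8·15.999 = 274.461 g/mol.
Mass of Al per formula unit: 1 × 26.982 = 26.982 g.
Weight fraction Al = 26.982 / 274.461 = 0.0983.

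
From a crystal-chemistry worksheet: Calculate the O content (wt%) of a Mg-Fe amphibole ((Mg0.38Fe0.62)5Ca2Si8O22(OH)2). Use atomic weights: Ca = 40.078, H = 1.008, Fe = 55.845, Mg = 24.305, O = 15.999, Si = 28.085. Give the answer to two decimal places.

Formula mass = 1.90*24.305 + 3.10*55.845 + 2*40.078 + 8*28.085 + 24*15.999 + 2*1.008 = 910.127 g/mol, of which 383.976 g is O.
So O makes up 383.976/910.127 = 0.4219 of the mass, i.e. 42.19%.

42.19 wt%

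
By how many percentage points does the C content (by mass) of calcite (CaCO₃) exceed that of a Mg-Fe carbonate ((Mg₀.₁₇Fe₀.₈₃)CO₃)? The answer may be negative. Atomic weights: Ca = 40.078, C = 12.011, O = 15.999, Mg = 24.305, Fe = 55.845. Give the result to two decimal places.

M(CaCO₃) = 100.086 g/mol, so wt% C = 12.011/100.086 × 100 = 12.00%.
M((Mg₀.₁₇Fe₀.₈₃)CO₃) = 110.491 g/mol, so wt% C = 12.011/110.491 × 100 = 10.87%.
12.00 − 10.87 = 1.13 pp.

1.13 percentage points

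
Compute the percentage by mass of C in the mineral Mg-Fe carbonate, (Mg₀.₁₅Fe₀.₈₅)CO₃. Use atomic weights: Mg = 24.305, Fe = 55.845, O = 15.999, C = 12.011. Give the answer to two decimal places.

Molar mass of (Mg₀.₁₅Fe₀.₈₅)CO₃: 0.15·24.305 + 0.85·55.845 + 1·12.011 + 3·15.999 = 111.122 g/mol.
Mass of C per formula unit: 1 × 12.011 = 12.011 g.
Weight fraction C = 12.011 / 111.122 = 0.1081.

10.81 mass %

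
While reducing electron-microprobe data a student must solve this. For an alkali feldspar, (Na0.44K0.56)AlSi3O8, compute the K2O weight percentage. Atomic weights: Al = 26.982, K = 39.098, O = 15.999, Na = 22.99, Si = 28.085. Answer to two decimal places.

9.72 wt%

M((Na0.44K0.56)AlSi3O8) = 271.239 g/mol; M(K2O) = 94.195 g/mol.
Moles K2O per formula unit = 0.56 K ÷ 2 = 0.2800.
K2O fraction = (0.2800 × 94.195) / 271.239 = 26.375/271.239 = 0.0972.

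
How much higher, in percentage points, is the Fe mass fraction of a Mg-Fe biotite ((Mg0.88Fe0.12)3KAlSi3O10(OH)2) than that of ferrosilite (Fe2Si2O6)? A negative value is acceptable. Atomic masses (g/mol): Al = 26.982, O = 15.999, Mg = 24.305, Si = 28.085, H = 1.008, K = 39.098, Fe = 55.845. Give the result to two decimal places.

-37.64 percentage points

M((Mg0.88Fe0.12)3KAlSi3O10(OH)2) = 428.608 g/mol, so wt% Fe = 20.104/428.608 × 100 = 4.69%.
M(Fe2Si2O6) = 263.854 g/mol, so wt% Fe = 111.690/263.854 × 100 = 42.33%.
4.69 − 42.33 = -37.64 pp.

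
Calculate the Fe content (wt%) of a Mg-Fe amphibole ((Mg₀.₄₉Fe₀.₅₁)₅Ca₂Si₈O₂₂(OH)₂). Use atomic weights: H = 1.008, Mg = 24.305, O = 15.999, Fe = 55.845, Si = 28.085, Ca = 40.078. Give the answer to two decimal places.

15.95 wt%

M((Mg₀.₄₉Fe₀.₅₁)₅Ca₂Si₈O₂₂(OH)₂) = 892.780 g/mol.
Fe contributes 2.55 × 55.845 = 142.405 g per mole.
142.405/892.780 = 0.1595 → 15.95%.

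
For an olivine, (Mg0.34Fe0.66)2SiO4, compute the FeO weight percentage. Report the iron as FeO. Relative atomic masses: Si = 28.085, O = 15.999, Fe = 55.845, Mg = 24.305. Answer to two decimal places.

52.01 wt%

Formula mass = 182.324 g/mol.
1.32 Fe → 1.3200 mol FeO per formula unit; M(FeO) = 71.844, so FeO mass = 94.834 g.
94.834/182.324 × 100 = 52.01 wt%.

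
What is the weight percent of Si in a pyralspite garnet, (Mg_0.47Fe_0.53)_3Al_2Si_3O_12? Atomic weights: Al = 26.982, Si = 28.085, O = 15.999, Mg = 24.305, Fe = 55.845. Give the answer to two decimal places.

18.59 wt%

Molar mass of (Mg_0.47Fe_0.53)_3Al_2Si_3O_12: 1.41×24.305 + 1.59×55.845 + 2×26.982 + 3×28.085 + 12×15.999 = 453.271 g/mol.
Mass of Si per formula unit: 3 × 28.085 = 84.255 g.
Weight fraction Si = 84.255 / 453.271 = 0.1859.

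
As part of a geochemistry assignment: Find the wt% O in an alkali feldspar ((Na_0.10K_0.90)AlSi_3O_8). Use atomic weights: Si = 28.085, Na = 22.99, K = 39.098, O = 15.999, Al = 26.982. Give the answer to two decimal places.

Molar mass of (Na_0.10K_0.90)AlSi_3O_8: 0.10×22.99 + 0.90×39.098 + 1×26.982 + 3×28.085 + 8×15.999 = 276.716 g/mol.
Mass of O per formula unit: 8 × 15.999 = 127.992 g.
Weight fraction O = 127.992 / 276.716 = 0.4625.

46.25 weight percent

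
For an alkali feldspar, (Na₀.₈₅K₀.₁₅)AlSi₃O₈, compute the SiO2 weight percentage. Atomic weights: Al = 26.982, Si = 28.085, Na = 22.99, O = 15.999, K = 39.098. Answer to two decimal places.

M((Na₀.₈₅K₀.₁₅)AlSi₃O₈) = 264.635 g/mol; M(SiO2) = 60.083 g/mol.
Moles SiO2 per formula unit = 3 Si ÷ 1 = 3.0000.
SiO2 fraction = (3.0000 × 60.083) / 264.635 = 180.249/264.635 = 0.6811.

68.11 wt%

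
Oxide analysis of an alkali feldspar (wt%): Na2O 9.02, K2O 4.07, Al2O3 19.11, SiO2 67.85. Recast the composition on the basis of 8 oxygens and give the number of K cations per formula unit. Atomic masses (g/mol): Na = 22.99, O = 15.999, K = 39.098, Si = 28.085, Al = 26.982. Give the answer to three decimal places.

0.230 K apfu

9.02 wt% Na2O ÷ 61.979 g/mol = 0.14553 mol, giving 0.29106 Na and 0.14553 O.
4.07 wt% K2O ÷ 94.195 g/mol = 0.04321 mol, giving 0.08642 K and 0.04321 O.
19.11 wt% Al2O3 ÷ 101.961 g/mol = 0.18742 mol, giving 0.37484 Al and 0.56226 O.
67.85 wt% SiO2 ÷ 60.083 g/mol = 1.12927 mol, giving 1.12927 Si and 2.25854 O.
Oxygen sums to 3.00954; scaling by 8/3.00954 = 2.65821 puts the formula on 8 O.
K: 0.08642 × 2.65821 = 0.230 atoms per formula unit.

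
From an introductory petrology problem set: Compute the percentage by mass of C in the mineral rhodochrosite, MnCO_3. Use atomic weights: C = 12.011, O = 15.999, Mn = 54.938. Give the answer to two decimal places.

M(MnCO_3) = 114.946 g/mol.
C contributes 1 × 12.011 = 12.011 g per mole.
12.011/114.946 = 0.1045 → 10.45%.

10.45 wt%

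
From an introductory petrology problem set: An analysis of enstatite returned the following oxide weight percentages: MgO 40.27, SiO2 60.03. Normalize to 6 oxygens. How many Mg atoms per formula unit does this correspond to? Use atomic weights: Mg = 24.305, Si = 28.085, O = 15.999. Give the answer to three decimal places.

2.000 Mg apfu

MgO: 40.27/40.304 = 0.99916 mol → 0.99916 mol Mg, 0.99916 mol O.
SiO2: 60.03/60.083 = 0.99912 mol → 0.99912 mol Si, 1.99824 mol O.
Total oxygen = 2.99740 mol. Normalization factor = 6/2.99740 = 2.00173.
Mg per 6 O = 0.99916 × 2.00173 = 2.000.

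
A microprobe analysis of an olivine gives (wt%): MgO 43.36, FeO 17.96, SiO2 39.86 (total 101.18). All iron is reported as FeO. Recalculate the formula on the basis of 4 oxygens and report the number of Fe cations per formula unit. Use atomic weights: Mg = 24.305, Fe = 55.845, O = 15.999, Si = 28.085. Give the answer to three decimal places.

MgO (M=40.304): mol = 1.07582; Mg = 1.07582, O = 1.07582.
FeO (M=71.844): mol = 0.24999; Fe = 0.24999, O = 0.24999.
SiO2 (M=60.083): mol = 0.66342; Si = 0.66342, O = 1.32684.
ΣO = 2.65265; factor = 4/ΣO = 1.50793.
Fe apfu = 0.24999 × 1.50793 = 0.377.

0.377 Fe apfu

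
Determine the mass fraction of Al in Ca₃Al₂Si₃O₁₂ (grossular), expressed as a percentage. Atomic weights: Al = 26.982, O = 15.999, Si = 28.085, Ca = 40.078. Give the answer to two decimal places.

11.98 mass %

Formula mass = 3·40.078 + 2·26.982 + 3·28.085 + 12·15.999 = 450.441 g/mol, of which 53.964 g is Al.
So Al makes up 53.964/450.441 = 0.1198 of the mass, i.e. 11.98%.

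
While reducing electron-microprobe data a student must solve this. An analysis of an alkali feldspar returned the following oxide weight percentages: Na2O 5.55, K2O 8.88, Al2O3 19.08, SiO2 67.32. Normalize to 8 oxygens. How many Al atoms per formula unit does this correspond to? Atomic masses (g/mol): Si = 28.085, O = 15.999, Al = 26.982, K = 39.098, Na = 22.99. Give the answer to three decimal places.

1.003 Al apfu

Na2O: 5.55/61.979 = 0.08955 mol → 0.17910 mol Na, 0.08955 mol O.
K2O: 8.88/94.195 = 0.09427 mol → 0.18854 mol K, 0.09427 mol O.
Al2O3: 19.08/101.961 = 0.18713 mol → 0.37426 mol Al, 0.56139 mol O.
SiO2: 67.32/60.083 = 1.12045 mol → 1.12045 mol Si, 2.24090 mol O.
Total oxygen = 2.98611 mol. Normalization factor = 8/2.98611 = 2.67907.
Al per 8 O = 0.37426 × 2.67907 = 1.003.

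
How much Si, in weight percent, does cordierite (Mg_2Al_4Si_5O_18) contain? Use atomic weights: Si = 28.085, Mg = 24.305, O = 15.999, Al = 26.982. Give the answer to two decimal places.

24.01 weight percent

Molar mass of Mg_2Al_4Si_5O_18: 2×24.305 + 4×26.982 + 5×28.085 + 18×15.999 = 584.945 g/mol.
Mass of Si per formula unit: 5 × 28.085 = 140.425 g.
Weight fraction Si = 140.425 / 584.945 = 0.2401.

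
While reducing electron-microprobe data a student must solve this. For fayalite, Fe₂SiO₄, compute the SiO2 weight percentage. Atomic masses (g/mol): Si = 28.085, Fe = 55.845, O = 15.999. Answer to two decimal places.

M(Fe₂SiO₄) = 203.771 g/mol; M(SiO2) = 60.083 g/mol.
Moles SiO2 per formula unit = 1 Si ÷ 1 = 1.0000.
SiO2 fraction = (1.0000 × 60.083) / 203.771 = 60.083/203.771 = 0.2949.

29.49 wt%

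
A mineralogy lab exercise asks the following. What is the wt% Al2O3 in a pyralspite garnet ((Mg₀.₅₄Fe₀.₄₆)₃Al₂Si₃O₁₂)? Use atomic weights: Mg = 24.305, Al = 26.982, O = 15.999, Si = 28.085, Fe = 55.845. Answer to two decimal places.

22.83 wt%

Formula mass = 446.647 g/mol.
2 Al → 1.0000 mol Al2O3 per formula unit; M(Al2O3) = 101.961, so Al2O3 mass = 101.961 g.
101.961/446.647 × 100 = 22.83 wt%.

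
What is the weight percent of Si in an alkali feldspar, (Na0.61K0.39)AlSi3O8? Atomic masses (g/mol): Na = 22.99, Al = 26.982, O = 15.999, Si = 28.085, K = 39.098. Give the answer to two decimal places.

Formula mass = 0.61*22.99 + 0.39*39.098 + 1*26.982 + 3*28.085 + 8*15.999 = 268.501 g/mol, of which 84.255 g is Si.
So Si makes up 84.255/268.501 = 0.3138 of the mass, i.e. 31.38%.

31.38 wt%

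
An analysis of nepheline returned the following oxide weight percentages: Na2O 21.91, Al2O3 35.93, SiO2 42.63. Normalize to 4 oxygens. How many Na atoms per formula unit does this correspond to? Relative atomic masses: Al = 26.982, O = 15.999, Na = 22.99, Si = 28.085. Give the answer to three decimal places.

0.999 Na apfu

21.91 wt% Na2O ÷ 61.979 g/mol = 0.35351 mol, giving 0.70702 Na and 0.35351 O.
35.93 wt% Al2O3 ÷ 101.961 g/mol = 0.35239 mol, giving 0.70478 Al and 1.05717 O.
42.63 wt% SiO2 ÷ 60.083 g/mol = 0.70952 mol, giving 0.70952 Si and 1.41904 O.
Oxygen sums to 2.82972; scaling by 4/2.82972 = 1.41357 puts the formula on 4 O.
Na: 0.70702 × 1.41357 = 0.999 atoms per formula unit.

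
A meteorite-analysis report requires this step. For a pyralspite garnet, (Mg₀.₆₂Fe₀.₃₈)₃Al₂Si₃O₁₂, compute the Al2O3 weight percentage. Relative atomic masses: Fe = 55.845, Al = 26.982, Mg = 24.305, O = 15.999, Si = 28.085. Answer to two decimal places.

23.22 wt%

Formula mass = 439.078 g/mol.
2 Al → 1.0000 mol Al2O3 per formula unit; M(Al2O3) = 101.961, so Al2O3 mass = 101.961 g.
101.961/439.078 × 100 = 23.22 wt%.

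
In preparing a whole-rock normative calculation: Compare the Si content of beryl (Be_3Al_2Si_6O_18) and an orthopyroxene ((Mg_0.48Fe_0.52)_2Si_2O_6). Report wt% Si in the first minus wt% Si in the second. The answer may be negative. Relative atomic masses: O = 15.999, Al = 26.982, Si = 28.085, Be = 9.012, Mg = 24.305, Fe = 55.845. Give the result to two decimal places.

7.30 percentage points

M(Be_3Al_2Si_6O_18) = 537.492 g/mol, so wt% Si = 168.510/537.492 × 100 = 31.35%.
M((Mg_0.48Fe_0.52)_2Si_2O_6) = 233.576 g/mol, so wt% Si = 56.170/233.576 × 100 = 24.05%.
31.35 − 24.05 = 7.30 pp.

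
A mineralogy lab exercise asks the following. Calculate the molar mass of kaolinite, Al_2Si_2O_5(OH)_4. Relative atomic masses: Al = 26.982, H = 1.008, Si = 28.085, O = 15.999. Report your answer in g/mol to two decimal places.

258.16 g/mol

M = 2·26.982 + 2·28.085 + 9·15.999 + 4·1.008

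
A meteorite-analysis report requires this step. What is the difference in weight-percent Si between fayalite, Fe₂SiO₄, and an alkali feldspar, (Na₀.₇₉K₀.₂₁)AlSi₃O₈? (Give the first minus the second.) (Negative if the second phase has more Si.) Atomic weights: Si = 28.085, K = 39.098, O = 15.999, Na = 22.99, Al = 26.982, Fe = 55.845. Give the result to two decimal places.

Si in Fe₂SiO₄: molar mass 203.771 g/mol; 1×28.085 = 28.085 g → 13.78 wt%.
Si in (Na₀.₇₉K₀.₂₁)AlSi₃O₈: molar mass 265.602 g/mol; 3×28.085 = 84.255 g → 31.72 wt%.
Difference = 13.78 − 31.72 = -17.94 percentage points.

-17.94 percentage points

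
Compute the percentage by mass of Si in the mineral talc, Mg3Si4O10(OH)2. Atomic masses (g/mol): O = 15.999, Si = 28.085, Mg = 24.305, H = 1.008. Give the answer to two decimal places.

29.62 wt%

Formula mass = 3×24.305 + 4×28.085 + 12×15.999 + 2×1.008 = 379.259 g/mol, of which 112.340 g is Si.
So Si makes up 112.340/379.259 = 0.2962 of the mass, i.e. 29.62%.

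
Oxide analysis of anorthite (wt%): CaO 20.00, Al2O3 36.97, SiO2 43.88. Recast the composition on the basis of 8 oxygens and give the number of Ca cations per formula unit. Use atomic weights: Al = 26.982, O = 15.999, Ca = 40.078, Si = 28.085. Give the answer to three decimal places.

0.982 Ca apfu

CaO (M=56.077): mol = 0.35665; Ca = 0.35665, O = 0.35665.
Al2O3 (M=101.961): mol = 0.36259; Al = 0.72518, O = 1.08777.
SiO2 (M=60.083): mol = 0.73032; Si = 0.73032, O = 1.46064.
ΣO = 2.90506; factor = 8/ΣO = 2.75382.
Ca apfu = 0.35665 × 2.75382 = 0.982.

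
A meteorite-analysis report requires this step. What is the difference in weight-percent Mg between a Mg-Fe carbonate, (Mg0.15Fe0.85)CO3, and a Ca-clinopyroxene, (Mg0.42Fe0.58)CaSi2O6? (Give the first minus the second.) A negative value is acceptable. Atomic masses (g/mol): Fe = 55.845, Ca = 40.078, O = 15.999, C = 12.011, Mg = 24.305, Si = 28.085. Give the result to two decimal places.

-1.07 percentage points

First mineral: 3.646 g Mg in 111.122 g formula = 3.28 wt% Mg.
Second mineral: 10.208 g Mg in 234.840 g formula = 4.35 wt% Mg.
3.28% − 4.35% gives a difference of -1.07 percentage points.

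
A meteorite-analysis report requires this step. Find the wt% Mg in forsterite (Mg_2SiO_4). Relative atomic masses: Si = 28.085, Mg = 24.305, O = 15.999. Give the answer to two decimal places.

34.55 mass %

Molar mass of Mg_2SiO_4: 2×24.305 + 1×28.085 + 4×15.999 = 140.691 g/mol.
Mass of Mg per formula unit: 2 × 24.305 = 48.610 g.
Weight fraction Mg = 48.610 / 140.691 = 0.3455.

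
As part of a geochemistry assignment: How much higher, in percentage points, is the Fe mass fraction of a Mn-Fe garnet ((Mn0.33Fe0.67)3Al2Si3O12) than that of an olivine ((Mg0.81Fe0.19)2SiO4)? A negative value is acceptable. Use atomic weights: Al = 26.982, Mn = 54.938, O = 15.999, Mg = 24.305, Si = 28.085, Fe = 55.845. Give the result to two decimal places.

8.69 percentage points

Fe in (Mn0.33Fe0.67)3Al2Si3O12: molar mass 496.844 g/mol; 2.01×55.845 = 112.248 g → 22.59 wt%.
Fe in (Mg0.81Fe0.19)2SiO4: molar mass 152.676 g/mol; 0.38×55.845 = 21.221 g → 13.90 wt%.
Difference = 22.59 − 13.90 = 8.69 percentage points.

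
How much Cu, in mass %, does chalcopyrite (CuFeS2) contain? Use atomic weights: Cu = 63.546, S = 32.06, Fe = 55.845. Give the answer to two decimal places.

Formula mass = 1*63.546 + 1*55.845 + 2*32.06 = 183.511 g/mol, of which 63.546 g is Cu.
So Cu makes up 63.546/183.511 = 0.3463 of the mass, i.e. 34.63%.

34.63 mass %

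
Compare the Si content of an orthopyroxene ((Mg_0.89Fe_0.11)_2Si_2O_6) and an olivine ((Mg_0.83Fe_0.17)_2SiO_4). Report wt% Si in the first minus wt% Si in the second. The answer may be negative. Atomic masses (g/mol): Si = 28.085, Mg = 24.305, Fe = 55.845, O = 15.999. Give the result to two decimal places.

Si in (Mg_0.89Fe_0.11)_2Si_2O_6: molar mass 207.713 g/mol; 2×28.085 = 56.170 g → 27.04 wt%.
Si in (Mg_0.83Fe_0.17)_2SiO_4: molar mass 151.415 g/mol; 1×28.085 = 28.085 g → 18.55 wt%.
Difference = 27.04 − 18.55 = 8.49 percentage points.

8.49 percentage points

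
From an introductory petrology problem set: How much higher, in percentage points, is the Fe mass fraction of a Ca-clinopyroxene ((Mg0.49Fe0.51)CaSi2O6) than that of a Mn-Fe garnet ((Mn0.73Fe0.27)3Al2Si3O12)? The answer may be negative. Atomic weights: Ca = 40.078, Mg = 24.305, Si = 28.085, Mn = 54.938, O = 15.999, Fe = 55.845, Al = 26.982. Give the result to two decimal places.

First mineral: 28.481 g Fe in 232.632 g formula = 12.24 wt% Fe.
Second mineral: 45.234 g Fe in 495.756 g formula = 9.12 wt% Fe.
12.24% − 9.12% gives a difference of 3.12 percentage points.

3.12 percentage points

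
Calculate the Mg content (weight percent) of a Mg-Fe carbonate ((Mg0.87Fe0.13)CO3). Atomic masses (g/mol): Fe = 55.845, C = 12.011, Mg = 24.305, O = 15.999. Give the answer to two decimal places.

M((Mg0.87Fe0.13)CO3) = 88.413 g/mol.
Mg contributes 0.87 × 24.305 = 21.145 g per mole.
21.145/88.413 = 0.2392 → 23.92%.

23.92 weight percent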